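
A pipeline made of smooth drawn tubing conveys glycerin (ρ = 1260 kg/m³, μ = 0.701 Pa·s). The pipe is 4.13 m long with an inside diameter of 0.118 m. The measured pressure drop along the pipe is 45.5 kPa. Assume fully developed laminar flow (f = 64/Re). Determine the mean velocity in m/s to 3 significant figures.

For laminar flow, f = 64/Re with Re = ρVD/μ, so Darcy-Weisbach reduces to ΔP = 32μLV/D². Solving for V: V = ΔP·D²/(32μL) = 4.55e+04·(0.118)²/(32·0.701·4.13) = 6.838 m/s.
Check: Re = ρVD/μ = 1260·6.838·0.118/0.701 = 1450 < 2300, so the laminar assumption holds.

V ≈ 6.84 m/s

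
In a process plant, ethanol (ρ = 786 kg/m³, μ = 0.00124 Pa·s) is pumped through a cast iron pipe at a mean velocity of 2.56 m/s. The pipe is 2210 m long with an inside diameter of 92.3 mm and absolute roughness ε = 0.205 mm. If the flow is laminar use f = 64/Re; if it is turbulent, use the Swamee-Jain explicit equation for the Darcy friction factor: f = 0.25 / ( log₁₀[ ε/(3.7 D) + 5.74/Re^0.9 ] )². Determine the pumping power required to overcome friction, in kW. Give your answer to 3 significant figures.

Reynolds number Re = ρVD/μ = 786 · 2.56 · 0.0923 / 0.00124 = 1.498e+05.
Re > 4000 → turbulent. Relative roughness ε/D = 0.000205/0.0923 = 0.00222. Swamee-Jain: f = 0.25/(log₁₀[0.00222/3.7 + 5.74/1.498e+05^0.9])² = 0.25/(log₁₀[0.0006 + 0.000126])² = 0.25/(-3.139)² = 0.02538.
Darcy-Weisbach: ΔP = f(L/D)(ρV²/2) = 0.02538·(2210/0.0923)·(786·2.56²/2) = 0.02538·2.394e+04·2576 = 1.565e+06 Pa.
Q = V·A = 2.56·0.006691 = 0.01713 m³/s.
Pumping power P = QΔP = 0.01713·1.565e+06 = 26800 W = 26.8 kW.

P ≈ 26.8 kW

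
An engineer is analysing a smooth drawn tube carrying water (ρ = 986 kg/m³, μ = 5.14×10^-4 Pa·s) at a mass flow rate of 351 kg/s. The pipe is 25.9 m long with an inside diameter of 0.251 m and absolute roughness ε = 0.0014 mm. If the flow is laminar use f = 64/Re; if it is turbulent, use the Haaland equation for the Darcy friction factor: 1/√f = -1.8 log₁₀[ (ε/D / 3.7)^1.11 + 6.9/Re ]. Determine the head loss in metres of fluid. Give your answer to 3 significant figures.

h_f ≈ 2.65 m

A = πD²/4 = π(0.251)²/4 = 0.04948 m²; mean velocity V = ṁ/(ρA) = 351/(986 · 0.04948) = 7.194 m/s.
Reynolds number Re = ρVD/μ = 986 · 7.194 · 0.251 / 0.000514 = 3.464e+06.
Re > 4000 → turbulent. Relative roughness ε/D = 1.4e-06/0.251 = 5.58e-06. Haaland: 1/√f = -1.8 log₁₀[(5.58e-06/3.7)^1.11 + 6.9/3.464e+06] = -1.8 log₁₀[3.45e-07 + 1.99e-06] = 10.14, so f = 0.009733.
Darcy-Weisbach: ΔP = f(L/D)(ρV²/2) = 0.009733·(25.9/0.251)·(986·7.194²/2) = 0.009733·103.2·2.552e+04 = 2.563e+04 Pa.
Head loss h_f = ΔP/(ρg) = 2.563e+04/(986·9.81) = 2.65 m.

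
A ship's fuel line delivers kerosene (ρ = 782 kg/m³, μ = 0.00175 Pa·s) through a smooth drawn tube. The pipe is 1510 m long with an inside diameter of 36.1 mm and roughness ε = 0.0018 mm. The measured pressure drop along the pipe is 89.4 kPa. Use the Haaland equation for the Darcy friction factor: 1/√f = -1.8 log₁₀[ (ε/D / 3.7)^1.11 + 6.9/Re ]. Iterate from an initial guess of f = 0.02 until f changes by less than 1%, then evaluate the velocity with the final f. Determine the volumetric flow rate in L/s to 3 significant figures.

Rearranging Darcy-Weisbach: V = √(2·ΔP·D/(f·L·ρ)). With ε/D = 1.8e-06/0.0361 = 4.99e-05, iterate starting from f = 0.02:
  f = 0.02 → V = √(2·8.94e+04·0.0361/(0.02·1510·782)) = 0.5228 m/s; Re = ρVD/μ = 8433; f → 0.03243
  f = 0.03243 → V = 0.4106 m/s; Re = 6623; f → 0.03474
  f = 0.03474 → V = 0.3967 m/s; Re = 6399; f → 0.03509
Converged (Δf/f < 1%). With the final f = 0.03509: V = √(2·8.94e+04·0.0361/(0.03509·1510·782)) = 0.3947 m/s.
Q = V·A = 0.3947·(π/4·0.0361²) = 0.000404 m³/s = 0.404 L/s.

Q ≈ 0.404 L/s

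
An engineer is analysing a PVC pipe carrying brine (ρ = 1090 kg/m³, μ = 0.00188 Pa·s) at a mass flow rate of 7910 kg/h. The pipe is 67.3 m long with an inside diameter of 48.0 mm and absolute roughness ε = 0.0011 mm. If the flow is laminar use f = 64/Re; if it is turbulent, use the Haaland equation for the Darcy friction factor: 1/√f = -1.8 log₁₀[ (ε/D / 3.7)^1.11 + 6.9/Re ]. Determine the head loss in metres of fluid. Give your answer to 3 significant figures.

h_f ≈ 2.06 m

ṁ = 7910 kg/h = 7910/3600 = 2.197 kg/s.
A = πD²/4 = π(0.048)²/4 = 0.00181 m²; mean velocity V = ṁ/(ρA) = 2.197/(1090 · 0.00181) = 1.114 m/s.
Reynolds number Re = ρVD/μ = 1090 · 1.114 · 0.048 / 0.00188 = 3.1e+04.
Re > 4000 → turbulent. Relative roughness ε/D = 1.1e-06/0.048 = 2.29e-05. Haaland: 1/√f = -1.8 log₁₀[(2.29e-05/3.7)^1.11 + 6.9/3.1e+04] = -1.8 log₁₀[1.66e-06 + 0.000223] = 6.569, so f = 0.02318.
Darcy-Weisbach: ΔP = f(L/D)(ρV²/2) = 0.02318·(67.3/0.048)·(1090·1.114²/2) = 0.02318·1402·676.3 = 2.198e+04 Pa.
Head loss h_f = ΔP/(ρg) = 2.198e+04/(1090·9.81) = 2.06 m.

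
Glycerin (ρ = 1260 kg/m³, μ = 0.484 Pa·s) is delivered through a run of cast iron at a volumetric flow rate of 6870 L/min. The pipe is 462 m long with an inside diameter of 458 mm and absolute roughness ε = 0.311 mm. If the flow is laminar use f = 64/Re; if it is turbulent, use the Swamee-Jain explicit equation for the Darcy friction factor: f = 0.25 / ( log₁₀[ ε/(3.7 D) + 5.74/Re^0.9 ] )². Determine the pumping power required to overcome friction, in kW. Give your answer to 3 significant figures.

P ≈ 2.71 kW

Q = 6870 L/min = 6870/60000 = 0.1145 m³/s.
Cross-sectional area A = πD²/4 = π(0.458)²/4 = 0.1647 m²; mean velocity V = Q/A = 0.1145/0.1647 = 0.695 m/s.
Reynolds number Re = ρVD/μ = 1260 · 0.695 · 0.458 / 0.484 = 828.7.
Re < 2300 → laminar flow, so f = 64/Re = 64/828.7 = 0.07723 (the turbulent correlation is not needed).
Darcy-Weisbach: ΔP = f(L/D)(ρV²/2) = 0.07723·(462/0.458)·(1260·0.695²/2) = 0.07723·1009·304.3 = 2.371e+04 Pa.
Pumping power P = QΔP = 0.1145·2.371e+04 = 2715 W = 2.71 kW.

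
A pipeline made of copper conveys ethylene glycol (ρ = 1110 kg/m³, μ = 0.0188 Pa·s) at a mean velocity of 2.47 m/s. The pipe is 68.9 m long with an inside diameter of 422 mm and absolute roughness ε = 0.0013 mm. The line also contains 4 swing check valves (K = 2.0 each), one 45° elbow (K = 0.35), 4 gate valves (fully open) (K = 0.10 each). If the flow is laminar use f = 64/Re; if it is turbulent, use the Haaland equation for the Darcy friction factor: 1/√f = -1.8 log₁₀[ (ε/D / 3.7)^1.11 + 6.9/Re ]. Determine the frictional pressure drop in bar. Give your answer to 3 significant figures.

ΔP ≈ 0.406 bar

Reynolds number Re = ρVD/μ = 1110 · 2.47 · 0.422 / 0.0188 = 6.154e+04.
Re > 4000 → turbulent. Relative roughness ε/D = 1.3e-06/0.422 = 3.08e-06. Haaland: 1/√f = -1.8 log₁₀[(3.08e-06/3.7)^1.11 + 6.9/6.154e+04] = -1.8 log₁₀[1.79e-07 + 0.000112] = 7.109, so f = 0.01979.
Total minor-loss coefficient ΣK = 4·2 + 1·0.35 + 4·0.1 = 8.75.
ΔP = [f·L/D + ΣK]·(ρV²/2) = [0.01979·68.9/0.422 + 8.75]·(1110·2.47²/2) = [3.23 + 8.75]·3386 = 4.057e+04 Pa.
ΔP = 4.057e+04 Pa = 0.406 bar.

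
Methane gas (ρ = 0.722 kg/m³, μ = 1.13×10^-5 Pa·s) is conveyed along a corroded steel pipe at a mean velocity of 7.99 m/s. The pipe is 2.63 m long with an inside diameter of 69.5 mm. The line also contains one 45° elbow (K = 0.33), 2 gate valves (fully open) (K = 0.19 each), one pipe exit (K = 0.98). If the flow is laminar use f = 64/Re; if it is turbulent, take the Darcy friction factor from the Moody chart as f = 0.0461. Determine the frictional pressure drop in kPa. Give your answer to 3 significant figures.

Reynolds number Re = ρVD/μ = 0.722 · 7.99 · 0.0695 / 1.13e-05 = 3.548e+04.
Re > 4000 → turbulent; use the Moody-chart value f = 0.0461.
Total minor-loss coefficient ΣK = 1·0.33 + 2·0.19 + 1·0.98 = 1.69.
ΔP = [f·L/D + ΣK]·(ρV²/2) = [0.0461·2.63/0.0695 + 1.69]·(0.722·7.99²/2) = [1.745 + 1.69]·23.05 = 79.15 Pa.
ΔP = 79.15 Pa = 0.0792 kPa.

ΔP ≈ 0.0792 kPa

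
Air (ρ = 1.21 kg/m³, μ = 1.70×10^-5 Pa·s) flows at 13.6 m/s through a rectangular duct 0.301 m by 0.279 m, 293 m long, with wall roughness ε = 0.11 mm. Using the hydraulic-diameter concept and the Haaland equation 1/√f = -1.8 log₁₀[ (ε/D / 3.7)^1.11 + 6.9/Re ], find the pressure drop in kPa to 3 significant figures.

Hydraulic diameter D_h = 4A/P = 4·(0.301·0.279)/(2·(0.301+0.279)) = 0.3359/1.16 = 0.2896 m.
Re = ρVD_h/μ = 1.21·13.6·0.2896/1.7e-05 = 2.803e+05.
ε/D_h = 0.00011/0.2896 = 0.00038; Haaland gives 1/√f = -1.8 log₁₀[3.74e-05+2.46e-05] = 7.574, so f = 0.01743.
ΔP = f(L/D_h)(ρV²/2) = 0.01743·293/0.2896·111.9 = 1974 Pa.
ΔP = 1.97 kPa.

ΔP ≈ 1.97 kPa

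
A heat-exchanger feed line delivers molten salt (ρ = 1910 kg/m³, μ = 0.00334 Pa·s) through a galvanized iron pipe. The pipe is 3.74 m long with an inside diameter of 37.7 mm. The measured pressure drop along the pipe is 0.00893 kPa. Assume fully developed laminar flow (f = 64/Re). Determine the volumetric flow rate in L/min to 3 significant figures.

For laminar flow, f = 64/Re with Re = ρVD/μ, so Darcy-Weisbach reduces to ΔP = 32μLV/D². Solving for V: V = ΔP·D²/(32μL) = 8.93·(0.0377)²/(32·0.00334·3.74) = 0.03175 m/s.
Check: Re = ρVD/μ = 1910·0.03175·0.0377/0.00334 = 684.5 < 2300, so the laminar assumption holds.
Q = V·A = 0.03175·(π/4·0.0377²) = 3.544e-05 m³/s = 2.13 L/min.

Q ≈ 2.13 L/min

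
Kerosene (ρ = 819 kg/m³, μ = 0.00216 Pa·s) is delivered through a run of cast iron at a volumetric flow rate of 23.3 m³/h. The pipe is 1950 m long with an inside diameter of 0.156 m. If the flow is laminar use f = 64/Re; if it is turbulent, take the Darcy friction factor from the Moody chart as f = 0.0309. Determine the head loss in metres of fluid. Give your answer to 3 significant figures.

Q = 23.3 m³/h = 23.3/3600 = 0.006472 m³/s.
Cross-sectional area A = πD²/4 = π(0.156)²/4 = 0.01911 m²; mean velocity V = Q/A = 0.006472/0.01911 = 0.3386 m/s.
Reynolds number Re = ρVD/μ = 819 · 0.3386 · 0.156 / 0.00216 = 2.003e+04.
Re > 4000 → turbulent; use the Moody-chart value f = 0.0309.
Darcy-Weisbach: ΔP = f(L/D)(ρV²/2) = 0.0309·(1950/0.156)·(819·0.3386²/2) = 0.0309·1.25e+04·46.96 = 1.814e+04 Pa.
Head loss h_f = ΔP/(ρg) = 1.814e+04/(819·9.81) = 2.26 m.

h_f ≈ 2.26 m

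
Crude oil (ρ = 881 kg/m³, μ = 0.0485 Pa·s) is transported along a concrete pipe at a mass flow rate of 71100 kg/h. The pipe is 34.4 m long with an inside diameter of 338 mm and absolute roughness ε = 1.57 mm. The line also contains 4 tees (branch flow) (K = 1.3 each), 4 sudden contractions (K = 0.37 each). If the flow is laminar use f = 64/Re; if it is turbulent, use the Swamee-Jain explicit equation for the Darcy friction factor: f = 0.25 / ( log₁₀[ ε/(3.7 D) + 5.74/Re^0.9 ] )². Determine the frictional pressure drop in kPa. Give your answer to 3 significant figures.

ṁ = 71100 kg/h = 71100/3600 = 19.75 kg/s.
A = πD²/4 = π(0.338)²/4 = 0.08973 m²; mean velocity V = ṁ/(ρA) = 19.75/(881 · 0.08973) = 0.2498 m/s.
Reynolds number Re = ρVD/μ = 881 · 0.2498 · 0.338 / 0.0485 = 1534.
Re < 2300 → laminar flow, so f = 64/Re = 64/1534 = 0.04172 (the turbulent correlation is not needed).
Total minor-loss coefficient ΣK = 4·1.3 + 4·0.37 = 6.68.
ΔP = [f·L/D + ΣK]·(ρV²/2) = [0.04172·34.4/0.338 + 6.68]·(881·0.2498²/2) = [4.246 + 6.68]·27.5 = 300.4 Pa.
ΔP = 300.4 Pa = 0.300 kPa.

ΔP ≈ 0.300 kPa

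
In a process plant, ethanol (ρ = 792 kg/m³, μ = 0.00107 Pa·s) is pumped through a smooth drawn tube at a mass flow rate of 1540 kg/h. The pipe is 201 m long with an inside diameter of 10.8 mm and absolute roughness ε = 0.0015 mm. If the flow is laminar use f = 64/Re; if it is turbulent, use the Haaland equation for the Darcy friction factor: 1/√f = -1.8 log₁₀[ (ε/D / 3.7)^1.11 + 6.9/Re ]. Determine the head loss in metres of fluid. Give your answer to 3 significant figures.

h_f ≈ 705 m

ṁ = 1540 kg/h = 1540/3600 = 0.4278 kg/s.
A = πD²/4 = π(0.0108)²/4 = 9.161e-05 m²; mean velocity V = ṁ/(ρA) = 0.4278/(792 · 9.161e-05) = 5.896 m/s.
Reynolds number Re = ρVD/μ = 792 · 5.896 · 0.0108 / 0.00107 = 4.713e+04.
Re > 4000 → turbulent. Relative roughness ε/D = 1.5e-06/0.0108 = 0.000139. Haaland: 1/√f = -1.8 log₁₀[(0.000139/3.7)^1.11 + 6.9/4.713e+04] = -1.8 log₁₀[1.22e-05 + 0.000146] = 6.839, so f = 0.02138.
Darcy-Weisbach: ΔP = f(L/D)(ρV²/2) = 0.02138·(201/0.0108)·(792·5.896²/2) = 0.02138·1.861e+04·1.377e+04 = 5.477e+06 Pa.
Head loss h_f = ΔP/(ρg) = 5.477e+06/(792·9.81) = 705 m.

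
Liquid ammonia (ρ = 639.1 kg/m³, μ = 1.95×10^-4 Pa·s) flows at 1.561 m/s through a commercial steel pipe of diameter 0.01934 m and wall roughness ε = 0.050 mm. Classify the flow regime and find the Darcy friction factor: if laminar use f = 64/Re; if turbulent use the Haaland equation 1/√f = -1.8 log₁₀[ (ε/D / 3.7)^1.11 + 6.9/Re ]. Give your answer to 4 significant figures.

Re = ρVD/μ = 639.1·1.561·0.01934/0.000195 = 9.894e+04.
Re > 4000 → turbulent. ε/D = 5e-05/0.01934 = 0.00259; Haaland: 1/√f = -1.8 log₁₀[0.000314 + 6.97e-05] = 6.148, so f = 0.02645.

f ≈ 0.02645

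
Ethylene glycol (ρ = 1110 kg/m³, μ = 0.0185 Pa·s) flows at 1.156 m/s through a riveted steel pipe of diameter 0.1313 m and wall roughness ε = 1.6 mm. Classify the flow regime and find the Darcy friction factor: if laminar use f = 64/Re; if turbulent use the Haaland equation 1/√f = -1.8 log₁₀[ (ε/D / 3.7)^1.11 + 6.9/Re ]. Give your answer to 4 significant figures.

f ≈ 0.04567

Re = ρVD/μ = 1110·1.156·0.1313/0.0185 = 9107.
Re > 4000 → turbulent. ε/D = 0.0016/0.1313 = 0.0122; Haaland: 1/√f = -1.8 log₁₀[0.00176 + 0.000758] = 4.679, so f = 0.04567.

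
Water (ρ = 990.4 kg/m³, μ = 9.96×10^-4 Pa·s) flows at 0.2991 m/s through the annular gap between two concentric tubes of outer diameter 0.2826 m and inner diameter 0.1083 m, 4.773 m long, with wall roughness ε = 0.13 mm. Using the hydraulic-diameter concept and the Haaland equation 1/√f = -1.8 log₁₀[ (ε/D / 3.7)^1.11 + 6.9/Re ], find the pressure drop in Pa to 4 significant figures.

Hydraulic diameter D_h = 4A/P = D_o - D_i = 0.2826 - 0.1083 = 0.1743 m.
Re = ρVD_h/μ = 990.4·0.2991·0.1743/0.000996 = 5.184e+04.
ε/D_h = 0.00013/0.1743 = 0.000746; Haaland gives 1/√f = -1.8 log₁₀[7.91e-05+0.000133] = 6.612, so f = 0.02287.
ΔP = f(L/D_h)(ρV²/2) = 0.02287·4.773/0.1743·44.3 = 27.75 Pa.

ΔP ≈ 27.75 Pa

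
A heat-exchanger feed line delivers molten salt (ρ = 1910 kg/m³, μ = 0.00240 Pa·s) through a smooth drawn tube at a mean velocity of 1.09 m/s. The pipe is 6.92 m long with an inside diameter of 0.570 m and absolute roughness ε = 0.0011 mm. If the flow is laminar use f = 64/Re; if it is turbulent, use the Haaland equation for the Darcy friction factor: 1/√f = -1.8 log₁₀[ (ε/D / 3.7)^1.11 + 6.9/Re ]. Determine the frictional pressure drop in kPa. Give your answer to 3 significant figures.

Reynolds number Re = ρVD/μ = 1910 · 1.09 · 0.57 / 0.0024 = 4.945e+05.
Re > 4000 → turbulent. Relative roughness ε/D = 1.1e-06/0.57 = 1.93e-06. Haaland: 1/√f = -1.8 log₁₀[(1.93e-06/3.7)^1.11 + 6.9/4.945e+05] = -1.8 log₁₀[1.06e-07 + 1.4e-05] = 8.734, so f = 0.01311.
Darcy-Weisbach: ΔP = f(L/D)(ρV²/2) = 0.01311·(6.92/0.57)·(1910·1.09²/2) = 0.01311·12.14·1135 = 180.6 Pa.
ΔP = 180.6 Pa = 0.181 kPa.

ΔP ≈ 0.181 kPa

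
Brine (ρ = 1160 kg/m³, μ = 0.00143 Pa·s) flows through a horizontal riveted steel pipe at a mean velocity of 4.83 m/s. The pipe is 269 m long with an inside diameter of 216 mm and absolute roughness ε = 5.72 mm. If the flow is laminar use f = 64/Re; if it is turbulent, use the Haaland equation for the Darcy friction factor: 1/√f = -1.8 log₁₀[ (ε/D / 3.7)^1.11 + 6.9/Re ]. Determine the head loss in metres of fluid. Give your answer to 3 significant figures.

h_f ≈ 80.7 m

Reynolds number Re = ρVD/μ = 1160 · 4.83 · 0.216 / 0.00143 = 8.463e+05.
Re > 4000 → turbulent. Relative roughness ε/D = 0.00572/0.216 = 0.0265. Haaland: 1/√f = -1.8 log₁₀[(0.0265/3.7)^1.11 + 6.9/8.463e+05] = -1.8 log₁₀[0.00416 + 8.15e-06] = 4.285, so f = 0.05447.
Darcy-Weisbach: ΔP = f(L/D)(ρV²/2) = 0.05447·(269/0.216)·(1160·4.83²/2) = 0.05447·1245·1.353e+04 = 9.179e+05 Pa.
Head loss h_f = ΔP/(ρg) = 9.179e+05/(1160·9.81) = 80.7 m.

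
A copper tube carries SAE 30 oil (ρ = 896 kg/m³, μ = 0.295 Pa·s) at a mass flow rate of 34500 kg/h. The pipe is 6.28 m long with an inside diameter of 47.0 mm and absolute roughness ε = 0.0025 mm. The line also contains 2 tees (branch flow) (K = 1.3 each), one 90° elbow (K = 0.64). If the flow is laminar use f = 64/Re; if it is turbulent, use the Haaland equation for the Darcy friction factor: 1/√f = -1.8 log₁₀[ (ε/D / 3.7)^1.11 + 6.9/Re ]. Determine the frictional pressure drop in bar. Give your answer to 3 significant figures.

ṁ = 34500 kg/h = 34500/3600 = 9.583 kg/s.
A = πD²/4 = π(0.047)²/4 = 0.001735 m²; mean velocity V = ṁ/(ρA) = 9.583/(896 · 0.001735) = 6.165 m/s.
Reynolds number Re = ρVD/μ = 896 · 6.165 · 0.047 / 0.295 = 880.
Re < 2300 → laminar flow, so f = 64/Re = 64/880 = 0.07272 (the turbulent correlation is not needed).
Total minor-loss coefficient ΣK = 2·1.3 + 1·0.64 = 3.24.
ΔP = [f·L/D + ΣK]·(ρV²/2) = [0.07272·6.28/0.047 + 3.24]·(896·6.165²/2) = [9.717 + 3.24]·1.703e+04 = 2.206e+05 Pa.
ΔP = 2.206e+05 Pa = 2.21 bar.

ΔP ≈ 2.21 bar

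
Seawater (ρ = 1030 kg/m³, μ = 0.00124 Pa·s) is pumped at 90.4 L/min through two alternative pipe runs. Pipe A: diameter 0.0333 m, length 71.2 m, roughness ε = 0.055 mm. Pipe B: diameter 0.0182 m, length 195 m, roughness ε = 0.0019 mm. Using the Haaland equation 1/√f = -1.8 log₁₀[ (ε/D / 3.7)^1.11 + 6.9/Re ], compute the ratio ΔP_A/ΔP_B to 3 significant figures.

Pipe A: V = Q/A = 0.001507/0.0008709 = 1.73 m/s; Re = 4.785e+04; ε/D = 0.00165; Haaland → f = 0.02556; ΔP_A = f(L/D)(ρV²/2) = 8.425e+04 Pa.
Pipe B: V = Q/A = 0.001507/0.0002602 = 5.791 m/s; Re = 8.755e+04; ε/D = 0.000104; Haaland → f = 0.01875; ΔP_B = f(L/D)(ρV²/2) = 3.471e+06 Pa.
ΔP_A/ΔP_B = 8.425e+04/3.471e+06 = 0.0243.

ΔP_A/ΔP_B ≈ 0.0243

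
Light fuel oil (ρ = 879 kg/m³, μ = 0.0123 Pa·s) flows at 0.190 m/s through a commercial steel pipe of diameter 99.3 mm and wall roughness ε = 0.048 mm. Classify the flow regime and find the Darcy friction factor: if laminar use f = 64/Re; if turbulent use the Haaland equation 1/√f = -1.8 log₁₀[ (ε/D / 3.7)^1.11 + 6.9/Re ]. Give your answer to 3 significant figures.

f ≈ 0.0475

Re = ρVD/μ = 879·0.19·0.0993/0.0123 = 1348.
Re < 2300 → laminar, so f = 64/Re = 0.04747 (roughness is irrelevant in laminar flow).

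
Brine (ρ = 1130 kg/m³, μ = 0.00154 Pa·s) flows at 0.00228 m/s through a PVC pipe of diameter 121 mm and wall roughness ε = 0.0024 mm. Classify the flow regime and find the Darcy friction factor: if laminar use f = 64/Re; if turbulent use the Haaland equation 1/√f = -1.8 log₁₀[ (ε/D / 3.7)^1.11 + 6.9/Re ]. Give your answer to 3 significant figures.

f ≈ 0.316

Re = ρVD/μ = 1130·0.00228·0.121/0.00154 = 202.4.
Re < 2300 → laminar, so f = 64/Re = 0.3162 (roughness is irrelevant in laminar flow).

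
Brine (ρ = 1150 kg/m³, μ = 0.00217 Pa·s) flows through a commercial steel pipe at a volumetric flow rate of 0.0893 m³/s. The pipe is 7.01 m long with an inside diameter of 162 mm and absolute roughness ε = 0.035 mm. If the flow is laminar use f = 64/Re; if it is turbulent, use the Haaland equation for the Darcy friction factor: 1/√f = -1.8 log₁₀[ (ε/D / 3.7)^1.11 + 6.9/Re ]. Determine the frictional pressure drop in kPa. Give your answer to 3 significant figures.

ΔP ≈ 7.40 kPa

Cross-sectional area A = πD²/4 = π(0.162)²/4 = 0.02061 m²; mean velocity V = Q/A = 0.0893/0.02061 = 4.332 m/s.
Reynolds number Re = ρVD/μ = 1150 · 4.332 · 0.162 / 0.00217 = 3.72e+05.
Re > 4000 → turbulent. Relative roughness ε/D = 3.5e-05/0.162 = 0.000216. Haaland: 1/√f = -1.8 log₁₀[(0.000216/3.7)^1.11 + 6.9/3.72e+05] = -1.8 log₁₀[2e-05 + 1.86e-05] = 7.945, so f = 0.01584.
Darcy-Weisbach: ΔP = f(L/D)(ρV²/2) = 0.01584·(7.01/0.162)·(1150·4.332²/2) = 0.01584·43.27·1.079e+04 = 7398 Pa.
ΔP = 7398 Pa = 7.40 kPa.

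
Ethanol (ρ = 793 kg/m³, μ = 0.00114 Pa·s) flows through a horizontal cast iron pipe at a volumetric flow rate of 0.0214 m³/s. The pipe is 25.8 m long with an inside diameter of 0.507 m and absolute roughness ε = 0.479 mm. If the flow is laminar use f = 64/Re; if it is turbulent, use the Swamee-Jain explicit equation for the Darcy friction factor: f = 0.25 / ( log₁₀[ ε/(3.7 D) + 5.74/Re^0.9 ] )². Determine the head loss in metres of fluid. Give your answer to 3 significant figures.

Cross-sectional area A = πD²/4 = π(0.507)²/4 = 0.2019 m²; mean velocity V = Q/A = 0.0214/0.2019 = 0.106 m/s.
Reynolds number Re = ρVD/μ = 793 · 0.106 · 0.507 / 0.00114 = 3.738e+04.
Re > 4000 → turbulent. Relative roughness ε/D = 0.000479/0.507 = 0.000945. Swamee-Jain: f = 0.25/(log₁₀[0.000945/3.7 + 5.74/3.738e+04^0.9])² = 0.25/(log₁₀[0.000255 + 0.00044])² = 0.25/(-3.158)² = 0.02507.
Darcy-Weisbach: ΔP = f(L/D)(ρV²/2) = 0.02507·(25.8/0.507)·(793·0.106²/2) = 0.02507·50.89·4.455 = 5.684 Pa.
Head loss h_f = ΔP/(ρg) = 5.684/(793·9.81) = 7.31×10^-4 m.

h_f ≈ 7.31×10^-4 m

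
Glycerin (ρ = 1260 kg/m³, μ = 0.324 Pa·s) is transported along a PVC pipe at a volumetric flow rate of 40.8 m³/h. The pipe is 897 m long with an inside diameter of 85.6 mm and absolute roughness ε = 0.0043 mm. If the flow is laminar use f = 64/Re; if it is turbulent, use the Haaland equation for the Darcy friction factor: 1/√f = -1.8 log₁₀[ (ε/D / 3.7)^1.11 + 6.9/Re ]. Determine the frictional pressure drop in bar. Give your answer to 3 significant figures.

ΔP ≈ 25.0 bar

Q = 40.8 m³/h = 40.8/3600 = 0.01133 m³/s.
Cross-sectional area A = πD²/4 = π(0.0856)²/4 = 0.005755 m²; mean velocity V = Q/A = 0.01133/0.005755 = 1.969 m/s.
Reynolds number Re = ρVD/μ = 1260 · 1.969 · 0.0856 / 0.324 = 655.6.
Re < 2300 → laminar flow, so f = 64/Re = 64/655.6 = 0.09762 (the turbulent correlation is not needed).
Darcy-Weisbach: ΔP = f(L/D)(ρV²/2) = 0.09762·(897/0.0856)·(1260·1.969²/2) = 0.09762·1.048e+04·2443 = 2.5e+06 Pa.
ΔP = 2.5e+06 Pa = 25.0 bar.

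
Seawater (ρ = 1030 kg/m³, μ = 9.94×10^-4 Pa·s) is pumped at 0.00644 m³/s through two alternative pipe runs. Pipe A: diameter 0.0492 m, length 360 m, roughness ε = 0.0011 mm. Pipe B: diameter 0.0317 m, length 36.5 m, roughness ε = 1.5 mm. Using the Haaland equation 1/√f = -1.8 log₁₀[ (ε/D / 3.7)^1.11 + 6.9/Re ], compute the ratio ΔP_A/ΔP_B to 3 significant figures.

ΔP_A/ΔP_B ≈ 0.252

Pipe A: V = Q/A = 0.00644/0.001901 = 3.387 m/s; Re = 1.727e+05; ε/D = 2.24e-05; Haaland → f = 0.01608; ΔP_A = f(L/D)(ρV²/2) = 6.952e+05 Pa.
Pipe B: V = Q/A = 0.00644/0.0007892 = 8.16 m/s; Re = 2.68e+05; ε/D = 0.0473; Haaland → f = 0.06999; ΔP_B = f(L/D)(ρV²/2) = 2.763e+06 Pa.
ΔP_A/ΔP_B = 6.952e+05/2.763e+06 = 0.252.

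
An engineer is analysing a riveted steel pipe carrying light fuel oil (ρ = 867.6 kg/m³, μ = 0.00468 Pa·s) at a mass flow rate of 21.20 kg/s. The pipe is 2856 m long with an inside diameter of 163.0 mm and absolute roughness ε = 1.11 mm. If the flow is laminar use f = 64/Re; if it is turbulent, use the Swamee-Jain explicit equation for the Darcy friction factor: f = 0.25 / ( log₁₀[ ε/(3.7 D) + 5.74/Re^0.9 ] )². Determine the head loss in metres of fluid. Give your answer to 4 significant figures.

A = πD²/4 = π(0.163)²/4 = 0.02087 m²; mean velocity V = ṁ/(ρA) = 21.2/(867.6 · 0.02087) = 1.171 m/s.
Reynolds number Re = ρVD/μ = 867.6 · 1.171 · 0.163 / 0.00468 = 3.538e+04.
Re > 4000 → turbulent. Relative roughness ε/D = 0.00111/0.163 = 0.00681. Swamee-Jain: f = 0.25/(log₁₀[0.00681/3.7 + 5.74/3.538e+04^0.9])² = 0.25/(log₁₀[0.00184 + 0.000462])² = 0.25/(-2.638)² = 0.03593.
Darcy-Weisbach: ΔP = f(L/D)(ρV²/2) = 0.03593·(2856/0.163)·(867.6·1.171²/2) = 0.03593·1.752e+04·594.8 = 3.745e+05 Pa.
Head loss h_f = ΔP/(ρg) = 3.745e+05/(867.6·9.81) = 44.00 m.

h_f ≈ 44.00 m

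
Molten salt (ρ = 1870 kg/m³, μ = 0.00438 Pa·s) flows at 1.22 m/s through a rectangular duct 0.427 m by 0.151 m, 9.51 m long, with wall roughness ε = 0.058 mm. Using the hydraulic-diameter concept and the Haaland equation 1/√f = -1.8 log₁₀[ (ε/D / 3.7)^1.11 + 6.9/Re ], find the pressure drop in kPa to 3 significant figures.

ΔP ≈ 1.10 kPa

Hydraulic diameter D_h = 4A/P = 4·(0.427·0.151)/(2·(0.427+0.151)) = 0.2579/1.156 = 0.2231 m.
Re = ρVD_h/μ = 1870·1.22·0.2231/0.00438 = 1.162e+05.
ε/D_h = 5.8e-05/0.2231 = 0.00026; Haaland gives 1/√f = -1.8 log₁₀[2.45e-05+5.94e-05] = 7.337, so f = 0.01858.
ΔP = f(L/D_h)(ρV²/2) = 0.01858·9.51/0.2231·1392 = 1102 Pa.
ΔP = 1.10 kPa.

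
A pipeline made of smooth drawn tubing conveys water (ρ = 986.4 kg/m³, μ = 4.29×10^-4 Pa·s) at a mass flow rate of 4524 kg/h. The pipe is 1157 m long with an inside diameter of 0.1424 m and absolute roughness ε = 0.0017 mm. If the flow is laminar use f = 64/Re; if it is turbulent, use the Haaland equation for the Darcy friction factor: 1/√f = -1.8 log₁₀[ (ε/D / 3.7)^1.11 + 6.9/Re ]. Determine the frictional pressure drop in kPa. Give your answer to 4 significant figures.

ṁ = 4524 kg/h = 4524/3600 = 1.257 kg/s.
A = πD²/4 = π(0.1424)²/4 = 0.01593 m²; mean velocity V = ṁ/(ρA) = 1.257/(986.4 · 0.01593) = 0.07999 m/s.
Reynolds number Re = ρVD/μ = 986.4 · 0.07999 · 0.1424 / 0.000429 = 2.619e+04.
Re > 4000 → turbulent. Relative roughness ε/D = 1.7e-06/0.1424 = 1.19e-05. Haaland: 1/√f = -1.8 log₁₀[(1.19e-05/3.7)^1.11 + 6.9/2.619e+04] = -1.8 log₁₀[8.03e-07 + 0.000263] = 6.44, so f = 0.02411.
Darcy-Weisbach: ΔP = f(L/D)(ρV²/2) = 0.02411·(1157/0.1424)·(986.4·0.07999²/2) = 0.02411·8125·3.156 = 618.2 Pa.
ΔP = 618.2 Pa = 0.6182 kPa.

ΔP ≈ 0.6182 kPa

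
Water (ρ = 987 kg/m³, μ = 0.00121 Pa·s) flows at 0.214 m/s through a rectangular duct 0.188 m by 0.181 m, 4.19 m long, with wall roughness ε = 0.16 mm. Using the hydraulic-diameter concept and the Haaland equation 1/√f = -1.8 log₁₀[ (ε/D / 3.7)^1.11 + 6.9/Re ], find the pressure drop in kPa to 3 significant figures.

Hydraulic diameter D_h = 4A/P = 4·(0.188·0.181)/(2·(0.188+0.181)) = 0.1361/0.738 = 0.1844 m.
Re = ρVD_h/μ = 987·0.214·0.1844/0.00121 = 3.219e+04.
ε/D_h = 0.00016/0.1844 = 0.000868; Haaland gives 1/√f = -1.8 log₁₀[9.35e-05+0.000214] = 6.321, so f = 0.02503.
ΔP = f(L/D_h)(ρV²/2) = 0.02503·4.19/0.1844·22.6 = 12.85 Pa.
ΔP = 0.0129 kPa.

ΔP ≈ 0.0129 kPa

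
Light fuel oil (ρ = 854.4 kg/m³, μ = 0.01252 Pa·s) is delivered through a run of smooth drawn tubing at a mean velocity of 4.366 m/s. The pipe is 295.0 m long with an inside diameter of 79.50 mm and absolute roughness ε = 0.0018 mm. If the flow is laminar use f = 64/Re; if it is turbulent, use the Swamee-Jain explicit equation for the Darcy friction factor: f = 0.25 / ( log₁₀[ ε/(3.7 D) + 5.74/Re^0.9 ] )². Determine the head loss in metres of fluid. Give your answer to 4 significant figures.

Reynolds number Re = ρVD/μ = 854.4 · 4.366 · 0.0795 / 0.0125 = 2.369e+04.
Re > 4000 → turbulent. Relative roughness ε/D = 1.8e-06/0.0795 = 2.26e-05. Swamee-Jain: f = 0.25/(log₁₀[2.26e-05/3.7 + 5.74/2.369e+04^0.9])² = 0.25/(log₁₀[6.12e-06 + 0.000664])² = 0.25/(-3.174)² = 0.02481.
Darcy-Weisbach: ΔP = f(L/D)(ρV²/2) = 0.02481·(295/0.0795)·(854.4·4.366²/2) = 0.02481·3711·8143 = 7.498e+05 Pa.
Head loss h_f = ΔP/(ρg) = 7.498e+05/(854.4·9.81) = 89.46 m.

h_f ≈ 89.46 m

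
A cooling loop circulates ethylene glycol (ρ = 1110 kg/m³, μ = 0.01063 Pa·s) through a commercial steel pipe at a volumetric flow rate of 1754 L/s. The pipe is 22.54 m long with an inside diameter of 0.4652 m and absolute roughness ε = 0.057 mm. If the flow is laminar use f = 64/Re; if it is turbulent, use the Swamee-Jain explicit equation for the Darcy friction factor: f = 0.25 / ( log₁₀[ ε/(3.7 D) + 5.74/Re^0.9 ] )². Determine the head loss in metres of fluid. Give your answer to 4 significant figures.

Q = 1754 L/s = 1754/1000 = 1.754 m³/s.
Cross-sectional area A = πD²/4 = π(0.4652)²/4 = 0.17 m²; mean velocity V = Q/A = 1.754/0.17 = 10.32 m/s.
Reynolds number Re = ρVD/μ = 1110 · 10.32 · 0.4652 / 0.0106 = 5.013e+05.
Re > 4000 → turbulent. Relative roughness ε/D = 5.7e-05/0.4652 = 0.000123. Swamee-Jain: f = 0.25/(log₁₀[0.000123/3.7 + 5.74/5.013e+05^0.9])² = 0.25/(log₁₀[3.31e-05 + 4.25e-05])² = 0.25/(-4.121)² = 0.01472.
Darcy-Weisbach: ΔP = f(L/D)(ρV²/2) = 0.01472·(22.54/0.4652)·(1110·10.32²/2) = 0.01472·48.45·5.91e+04 = 4.215e+04 Pa.
Head loss h_f = ΔP/(ρg) = 4.215e+04/(1110·9.81) = 3.871 m.

h_f ≈ 3.871 m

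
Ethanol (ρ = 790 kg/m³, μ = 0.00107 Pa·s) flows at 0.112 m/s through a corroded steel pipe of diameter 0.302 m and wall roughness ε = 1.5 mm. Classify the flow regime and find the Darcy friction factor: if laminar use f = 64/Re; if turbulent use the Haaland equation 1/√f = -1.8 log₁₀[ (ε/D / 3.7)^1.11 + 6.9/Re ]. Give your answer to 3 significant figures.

Re = ρVD/μ = 790·0.112·0.302/0.00107 = 2.497e+04.
Re > 4000 → turbulent. ε/D = 0.0015/0.302 = 0.00497; Haaland: 1/√f = -1.8 log₁₀[0.000649 + 0.000276] = 5.461, so f = 0.03353.

f ≈ 0.0335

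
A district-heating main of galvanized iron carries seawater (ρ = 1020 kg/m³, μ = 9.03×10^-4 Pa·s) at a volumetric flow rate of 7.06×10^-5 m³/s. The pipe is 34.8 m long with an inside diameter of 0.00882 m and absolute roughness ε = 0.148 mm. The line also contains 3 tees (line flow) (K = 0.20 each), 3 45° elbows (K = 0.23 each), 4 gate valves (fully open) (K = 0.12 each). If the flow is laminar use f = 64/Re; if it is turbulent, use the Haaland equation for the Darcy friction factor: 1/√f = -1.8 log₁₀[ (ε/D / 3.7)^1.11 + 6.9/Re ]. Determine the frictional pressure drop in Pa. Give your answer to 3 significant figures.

Cross-sectional area A = πD²/4 = π(0.00882)²/4 = 6.11e-05 m²; mean velocity V = Q/A = 7.06e-05/6.11e-05 = 1.156 m/s.
Reynolds number Re = ρVD/μ = 1020 · 1.156 · 0.00882 / 0.000903 = 1.151e+04.
Re > 4000 → turbulent. Relative roughness ε/D = 0.000148/0.00882 = 0.0168. Haaland: 1/√f = -1.8 log₁₀[(0.0168/3.7)^1.11 + 6.9/1.151e+04] = -1.8 log₁₀[0.00251 + 0.000599] = 4.514, so f = 0.04907.
Total minor-loss coefficient ΣK = 3·0.2 + 3·0.23 + 4·0.12 = 1.77.
ΔP = [f·L/D + ΣK]·(ρV²/2) = [0.04907·34.8/0.00882 + 1.77]·(1020·1.156²/2) = [193.6 + 1.77]·681 = 1.33e+05 Pa.

ΔP ≈ 133000 Pa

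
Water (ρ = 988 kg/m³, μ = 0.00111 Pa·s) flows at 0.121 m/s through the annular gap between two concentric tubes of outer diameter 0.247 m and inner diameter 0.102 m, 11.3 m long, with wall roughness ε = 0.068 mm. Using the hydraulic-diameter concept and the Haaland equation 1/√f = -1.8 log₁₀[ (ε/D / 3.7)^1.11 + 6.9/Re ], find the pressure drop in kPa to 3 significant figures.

Hydraulic diameter D_h = 4A/P = D_o - D_i = 0.247 - 0.102 = 0.145 m.
Re = ρVD_h/μ = 988·0.121·0.145/0.00111 = 1.562e+04.
ε/D_h = 6.8e-05/0.145 = 0.000469; Haaland gives 1/√f = -1.8 log₁₀[4.72e-05+0.000442] = 5.959, so f = 0.02816.
ΔP = f(L/D_h)(ρV²/2) = 0.02816·11.3/0.145·7.233 = 15.87 Pa.
ΔP = 0.0159 kPa.

ΔP ≈ 0.0159 kPa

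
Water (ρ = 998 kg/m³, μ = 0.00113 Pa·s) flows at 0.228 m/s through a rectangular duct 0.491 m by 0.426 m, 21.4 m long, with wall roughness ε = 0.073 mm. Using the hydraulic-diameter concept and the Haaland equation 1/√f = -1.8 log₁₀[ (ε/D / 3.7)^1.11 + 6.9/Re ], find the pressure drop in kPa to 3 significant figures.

ΔP ≈ 0.0229 kPa

Hydraulic diameter D_h = 4A/P = 4·(0.491·0.426)/(2·(0.491+0.426)) = 0.8367/1.834 = 0.4562 m.
Re = ρVD_h/μ = 998·0.228·0.4562/0.00113 = 9.186e+04.
ε/D_h = 7.3e-05/0.4562 = 0.00016; Haaland gives 1/√f = -1.8 log₁₀[1.43e-05+7.51e-05] = 7.287, so f = 0.01883.
ΔP = f(L/D_h)(ρV²/2) = 0.01883·21.4/0.4562·25.94 = 22.91 Pa.
ΔP = 0.0229 kPa.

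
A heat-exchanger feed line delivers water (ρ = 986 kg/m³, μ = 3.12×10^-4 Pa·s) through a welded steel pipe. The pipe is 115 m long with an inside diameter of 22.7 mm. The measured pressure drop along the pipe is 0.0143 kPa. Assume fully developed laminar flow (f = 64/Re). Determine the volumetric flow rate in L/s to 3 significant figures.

For laminar flow, f = 64/Re with Re = ρVD/μ, so Darcy-Weisbach reduces to ΔP = 32μLV/D². Solving for V: V = ΔP·D²/(32μL) = 14.3·(0.0227)²/(32·0.000312·115) = 0.006418 m/s.
Check: Re = ρVD/μ = 986·0.006418·0.0227/0.000312 = 460.4 < 2300, so the laminar assumption holds.
Q = V·A = 0.006418·(π/4·0.0227²) = 2.597e-06 m³/s = 0.00260 L/s.

Q ≈ 0.00260 L/s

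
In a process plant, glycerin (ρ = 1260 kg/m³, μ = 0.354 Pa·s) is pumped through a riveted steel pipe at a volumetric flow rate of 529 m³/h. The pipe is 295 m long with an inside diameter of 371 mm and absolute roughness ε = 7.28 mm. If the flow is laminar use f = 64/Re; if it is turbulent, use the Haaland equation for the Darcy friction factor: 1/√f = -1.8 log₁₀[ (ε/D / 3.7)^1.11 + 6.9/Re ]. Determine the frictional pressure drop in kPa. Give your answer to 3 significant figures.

ΔP ≈ 33.0 kPa

Q = 529 m³/h = 529/3600 = 0.1469 m³/s.
Cross-sectional area A = πD²/4 = π(0.371)²/4 = 0.1081 m²; mean velocity V = Q/A = 0.1469/0.1081 = 1.359 m/s.
Reynolds number Re = ρVD/μ = 1260 · 1.359 · 0.371 / 0.354 = 1795.
Re < 2300 → laminar flow, so f = 64/Re = 64/1795 = 0.03566 (the turbulent correlation is not needed).
Darcy-Weisbach: ΔP = f(L/D)(ρV²/2) = 0.03566·(295/0.371)·(1260·1.359²/2) = 0.03566·795.1·1164 = 3.3e+04 Pa.
ΔP = 3.3e+04 Pa = 33.0 kPa.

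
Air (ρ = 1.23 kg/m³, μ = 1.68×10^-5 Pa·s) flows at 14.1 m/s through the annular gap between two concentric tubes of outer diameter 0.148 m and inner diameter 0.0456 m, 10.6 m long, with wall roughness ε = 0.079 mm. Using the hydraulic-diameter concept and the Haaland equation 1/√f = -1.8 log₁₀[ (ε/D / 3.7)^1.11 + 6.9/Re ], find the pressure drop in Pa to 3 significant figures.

Hydraulic diameter D_h = 4A/P = D_o - D_i = 0.148 - 0.0456 = 0.1024 m.
Re = ρVD_h/μ = 1.23·14.1·0.1024/1.68e-05 = 1.057e+05.
ε/D_h = 7.9e-05/0.1024 = 0.000771; Haaland gives 1/√f = -1.8 log₁₀[8.21e-05+6.53e-05] = 6.897, so f = 0.02102.
ΔP = f(L/D_h)(ρV²/2) = 0.02102·10.6/0.1024·122.3 = 266.1 Pa.

ΔP ≈ 266 Pa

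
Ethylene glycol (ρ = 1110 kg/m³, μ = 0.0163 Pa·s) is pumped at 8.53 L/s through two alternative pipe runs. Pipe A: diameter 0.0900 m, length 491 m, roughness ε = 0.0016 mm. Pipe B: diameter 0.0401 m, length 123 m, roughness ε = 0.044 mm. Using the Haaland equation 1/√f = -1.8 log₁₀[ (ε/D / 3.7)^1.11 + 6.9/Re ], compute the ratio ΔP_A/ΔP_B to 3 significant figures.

Pipe A: V = Q/A = 0.00853/0.006362 = 1.341 m/s; Re = 8218; ε/D = 1.78e-05; Haaland → f = 0.03264; ΔP_A = f(L/D)(ρV²/2) = 1.777e+05 Pa.
Pipe B: V = Q/A = 0.00853/0.001263 = 6.754 m/s; Re = 1.844e+04; ε/D = 0.0011; Haaland → f = 0.02826; ΔP_B = f(L/D)(ρV²/2) = 2.194e+06 Pa.
ΔP_A/ΔP_B = 1.777e+05/2.194e+06 = 0.0810.

ΔP_A/ΔP_B ≈ 0.0810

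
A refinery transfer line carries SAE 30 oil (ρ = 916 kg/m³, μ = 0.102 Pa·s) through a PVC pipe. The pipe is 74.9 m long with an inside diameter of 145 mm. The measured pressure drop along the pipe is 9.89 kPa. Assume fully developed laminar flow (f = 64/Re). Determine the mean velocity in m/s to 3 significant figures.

For laminar flow, f = 64/Re with Re = ρVD/μ, so Darcy-Weisbach reduces to ΔP = 32μLV/D². Solving for V: V = ΔP·D²/(32μL) = 9890·(0.145)²/(32·0.102·74.9) = 0.8506 m/s.
Check: Re = ρVD/μ = 916·0.8506·0.145/0.102 = 1108 < 2300, so the laminar assumption holds.

V ≈ 0.851 m/s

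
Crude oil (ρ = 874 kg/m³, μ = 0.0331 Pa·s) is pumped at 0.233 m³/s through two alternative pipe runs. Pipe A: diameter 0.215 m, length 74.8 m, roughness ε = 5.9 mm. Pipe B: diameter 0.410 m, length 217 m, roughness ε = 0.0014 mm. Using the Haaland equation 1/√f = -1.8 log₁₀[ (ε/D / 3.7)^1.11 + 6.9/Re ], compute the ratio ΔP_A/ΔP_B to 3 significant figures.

Pipe A: V = Q/A = 0.233/0.03631 = 6.418 m/s; Re = 3.643e+04; ε/D = 0.0274; Haaland → f = 0.05611; ΔP_A = f(L/D)(ρV²/2) = 3.513e+05 Pa.
Pipe B: V = Q/A = 0.233/0.132 = 1.765 m/s; Re = 1.911e+04; ε/D = 3.41e-06; Haaland → f = 0.02605; ΔP_B = f(L/D)(ρV²/2) = 1.877e+04 Pa.
ΔP_A/ΔP_B = 3.513e+05/1.877e+04 = 18.7.

ΔP_A/ΔP_B ≈ 18.7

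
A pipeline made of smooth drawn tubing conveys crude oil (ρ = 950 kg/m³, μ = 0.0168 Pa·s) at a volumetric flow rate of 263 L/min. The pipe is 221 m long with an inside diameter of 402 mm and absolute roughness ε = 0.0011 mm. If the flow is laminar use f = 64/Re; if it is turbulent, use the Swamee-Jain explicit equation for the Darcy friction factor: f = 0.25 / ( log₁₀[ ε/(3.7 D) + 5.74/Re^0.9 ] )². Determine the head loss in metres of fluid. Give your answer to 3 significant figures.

h_f ≈ 0.00272 m

Q = 263 L/min = 263/60000 = 0.004383 m³/s.
Cross-sectional area A = πD²/4 = π(0.402)²/4 = 0.1269 m²; mean velocity V = Q/A = 0.004383/0.1269 = 0.03454 m/s.
Reynolds number Re = ρVD/μ = 950 · 0.03454 · 0.402 / 0.0168 = 785.1.
Re < 2300 → laminar flow, so f = 64/Re = 64/785.1 = 0.08152 (the turbulent correlation is not needed).
Darcy-Weisbach: ΔP = f(L/D)(ρV²/2) = 0.08152·(221/0.402)·(950·0.03454²/2) = 0.08152·549.8·0.5665 = 25.39 Pa.
Head loss h_f = ΔP/(ρg) = 25.39/(950·9.81) = 0.00272 m.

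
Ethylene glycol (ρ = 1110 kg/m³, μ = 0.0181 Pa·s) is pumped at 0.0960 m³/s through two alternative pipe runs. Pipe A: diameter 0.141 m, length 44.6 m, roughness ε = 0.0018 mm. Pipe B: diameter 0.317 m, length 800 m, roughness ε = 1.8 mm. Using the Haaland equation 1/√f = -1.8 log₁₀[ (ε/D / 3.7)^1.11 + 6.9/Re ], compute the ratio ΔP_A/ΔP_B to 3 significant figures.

Pipe A: V = Q/A = 0.096/0.01561 = 6.148 m/s; Re = 5.316e+04; ε/D = 1.28e-05; Haaland → f = 0.02046; ΔP_A = f(L/D)(ρV²/2) = 1.358e+05 Pa.
Pipe B: V = Q/A = 0.096/0.07892 = 1.216 m/s; Re = 2.365e+04; ε/D = 0.00568; Haaland → f = 0.03473; ΔP_B = f(L/D)(ρV²/2) = 7.197e+04 Pa.
ΔP_A/ΔP_B = 1.358e+05/7.197e+04 = 1.89.

ΔP_A/ΔP_B ≈ 1.89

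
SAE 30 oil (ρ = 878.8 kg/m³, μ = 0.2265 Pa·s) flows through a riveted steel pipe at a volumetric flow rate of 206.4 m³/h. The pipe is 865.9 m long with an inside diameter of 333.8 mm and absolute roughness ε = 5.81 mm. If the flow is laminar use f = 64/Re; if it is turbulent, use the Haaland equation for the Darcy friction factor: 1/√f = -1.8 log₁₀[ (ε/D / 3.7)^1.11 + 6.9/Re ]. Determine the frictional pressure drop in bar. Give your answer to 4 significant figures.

ΔP ≈ 0.3690 bar

Q = 206.4 m³/h = 206.4/3600 = 0.05733 m³/s.
Cross-sectional area A = πD²/4 = π(0.3338)²/4 = 0.08751 m²; mean velocity V = Q/A = 0.05733/0.08751 = 0.6552 m/s.
Reynolds number Re = ρVD/μ = 878.8 · 0.6552 · 0.3338 / 0.227 = 848.5.
Re < 2300 → laminar flow, so f = 64/Re = 64/848.5 = 0.07543 (the turbulent correlation is not needed).
Darcy-Weisbach: ΔP = f(L/D)(ρV²/2) = 0.07543·(865.9/0.3338)·(878.8·0.6552²/2) = 0.07543·2594·188.6 = 3.69e+04 Pa.
ΔP = 3.69e+04 Pa = 0.3690 bar.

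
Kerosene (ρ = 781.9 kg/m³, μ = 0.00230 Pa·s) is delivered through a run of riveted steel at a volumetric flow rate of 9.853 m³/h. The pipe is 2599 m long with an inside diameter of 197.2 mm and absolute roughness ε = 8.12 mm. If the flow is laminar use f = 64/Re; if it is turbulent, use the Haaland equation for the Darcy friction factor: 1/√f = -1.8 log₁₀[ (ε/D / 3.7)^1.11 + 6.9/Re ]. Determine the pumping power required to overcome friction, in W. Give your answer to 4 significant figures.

Q = 9.853 m³/h = 9.853/3600 = 0.002737 m³/s.
Cross-sectional area A = πD²/4 = π(0.1972)²/4 = 0.03054 m²; mean velocity V = Q/A = 0.002737/0.03054 = 0.08961 m/s.
Reynolds number Re = ρVD/μ = 781.9 · 0.08961 · 0.1972 / 0.0023 = 6007.
Re > 4000 → turbulent. Relative roughness ε/D = 0.00812/0.1972 = 0.0412. Haaland: 1/√f = -1.8 log₁₀[(0.0412/3.7)^1.11 + 6.9/6007] = -1.8 log₁₀[0.00679 + 0.00115] = 3.781, so f = 0.06995.
Darcy-Weisbach: ΔP = f(L/D)(ρV²/2) = 0.06995·(2599/0.1972)·(781.9·0.08961²/2) = 0.06995·1.318e+04·3.139 = 2894 Pa.
Pumping power P = QΔP = 0.002737·2894 = 7.9215 W = 7.922 W.

P ≈ 7.922 W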